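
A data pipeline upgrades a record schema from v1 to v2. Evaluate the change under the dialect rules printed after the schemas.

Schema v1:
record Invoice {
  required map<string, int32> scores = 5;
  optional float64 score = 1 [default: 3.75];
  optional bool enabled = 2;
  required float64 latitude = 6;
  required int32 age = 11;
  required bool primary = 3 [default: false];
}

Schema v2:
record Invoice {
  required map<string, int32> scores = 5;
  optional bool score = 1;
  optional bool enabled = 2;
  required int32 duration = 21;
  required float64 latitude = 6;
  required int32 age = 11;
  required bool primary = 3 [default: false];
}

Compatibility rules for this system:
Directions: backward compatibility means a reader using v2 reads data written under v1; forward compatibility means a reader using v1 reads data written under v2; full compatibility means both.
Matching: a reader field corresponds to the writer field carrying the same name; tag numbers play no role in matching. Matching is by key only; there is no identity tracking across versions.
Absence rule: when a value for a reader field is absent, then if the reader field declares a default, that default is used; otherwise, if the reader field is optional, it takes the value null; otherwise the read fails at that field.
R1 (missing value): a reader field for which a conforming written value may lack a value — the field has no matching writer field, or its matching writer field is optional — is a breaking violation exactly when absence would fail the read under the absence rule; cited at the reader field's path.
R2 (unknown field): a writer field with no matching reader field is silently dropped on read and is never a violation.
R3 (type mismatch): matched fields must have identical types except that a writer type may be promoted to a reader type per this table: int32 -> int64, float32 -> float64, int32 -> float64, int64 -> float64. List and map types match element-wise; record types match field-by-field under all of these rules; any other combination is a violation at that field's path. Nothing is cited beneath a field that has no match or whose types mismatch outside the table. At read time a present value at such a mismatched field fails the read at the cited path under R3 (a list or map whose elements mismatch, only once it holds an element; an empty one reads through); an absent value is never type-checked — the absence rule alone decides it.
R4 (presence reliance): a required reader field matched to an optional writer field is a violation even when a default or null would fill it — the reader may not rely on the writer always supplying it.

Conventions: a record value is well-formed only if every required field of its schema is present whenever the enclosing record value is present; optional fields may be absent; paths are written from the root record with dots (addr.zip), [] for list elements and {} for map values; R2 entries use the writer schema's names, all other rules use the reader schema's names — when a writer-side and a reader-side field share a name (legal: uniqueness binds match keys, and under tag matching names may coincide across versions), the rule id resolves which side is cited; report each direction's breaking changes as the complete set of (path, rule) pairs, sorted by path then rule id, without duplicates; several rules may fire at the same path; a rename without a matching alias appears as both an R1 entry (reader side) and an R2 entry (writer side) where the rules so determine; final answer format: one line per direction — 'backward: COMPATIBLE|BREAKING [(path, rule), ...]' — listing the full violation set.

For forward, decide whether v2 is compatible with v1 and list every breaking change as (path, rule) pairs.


the writer's type comes first in each Invoice pair
forward for Invoice (reader v1, writer v2):
  scores: map<string, int32> -> map<string, int32>, writer required; from scores
  score: bool -> float64, writer optional; from score
  enabled: bool -> bool, writer optional; from enabled
  latitude: float64 -> float64, writer required; from latitude
  age: int32 -> int32, writer required; from age
  primary: bool -> bool, writer required; from primary
  leftover writer field: duration
  violation R3 at score
  => forward: BREAKING (1)
checking off the Invoice differences that do not matter here:
  added field duration to record Invoice: required int32, tag 21 (in v2 it sits immediately before latitude) -> matters only for Invoice's backward compatibility — outside the asked direction

forward: BREAKING [(score, R3)]


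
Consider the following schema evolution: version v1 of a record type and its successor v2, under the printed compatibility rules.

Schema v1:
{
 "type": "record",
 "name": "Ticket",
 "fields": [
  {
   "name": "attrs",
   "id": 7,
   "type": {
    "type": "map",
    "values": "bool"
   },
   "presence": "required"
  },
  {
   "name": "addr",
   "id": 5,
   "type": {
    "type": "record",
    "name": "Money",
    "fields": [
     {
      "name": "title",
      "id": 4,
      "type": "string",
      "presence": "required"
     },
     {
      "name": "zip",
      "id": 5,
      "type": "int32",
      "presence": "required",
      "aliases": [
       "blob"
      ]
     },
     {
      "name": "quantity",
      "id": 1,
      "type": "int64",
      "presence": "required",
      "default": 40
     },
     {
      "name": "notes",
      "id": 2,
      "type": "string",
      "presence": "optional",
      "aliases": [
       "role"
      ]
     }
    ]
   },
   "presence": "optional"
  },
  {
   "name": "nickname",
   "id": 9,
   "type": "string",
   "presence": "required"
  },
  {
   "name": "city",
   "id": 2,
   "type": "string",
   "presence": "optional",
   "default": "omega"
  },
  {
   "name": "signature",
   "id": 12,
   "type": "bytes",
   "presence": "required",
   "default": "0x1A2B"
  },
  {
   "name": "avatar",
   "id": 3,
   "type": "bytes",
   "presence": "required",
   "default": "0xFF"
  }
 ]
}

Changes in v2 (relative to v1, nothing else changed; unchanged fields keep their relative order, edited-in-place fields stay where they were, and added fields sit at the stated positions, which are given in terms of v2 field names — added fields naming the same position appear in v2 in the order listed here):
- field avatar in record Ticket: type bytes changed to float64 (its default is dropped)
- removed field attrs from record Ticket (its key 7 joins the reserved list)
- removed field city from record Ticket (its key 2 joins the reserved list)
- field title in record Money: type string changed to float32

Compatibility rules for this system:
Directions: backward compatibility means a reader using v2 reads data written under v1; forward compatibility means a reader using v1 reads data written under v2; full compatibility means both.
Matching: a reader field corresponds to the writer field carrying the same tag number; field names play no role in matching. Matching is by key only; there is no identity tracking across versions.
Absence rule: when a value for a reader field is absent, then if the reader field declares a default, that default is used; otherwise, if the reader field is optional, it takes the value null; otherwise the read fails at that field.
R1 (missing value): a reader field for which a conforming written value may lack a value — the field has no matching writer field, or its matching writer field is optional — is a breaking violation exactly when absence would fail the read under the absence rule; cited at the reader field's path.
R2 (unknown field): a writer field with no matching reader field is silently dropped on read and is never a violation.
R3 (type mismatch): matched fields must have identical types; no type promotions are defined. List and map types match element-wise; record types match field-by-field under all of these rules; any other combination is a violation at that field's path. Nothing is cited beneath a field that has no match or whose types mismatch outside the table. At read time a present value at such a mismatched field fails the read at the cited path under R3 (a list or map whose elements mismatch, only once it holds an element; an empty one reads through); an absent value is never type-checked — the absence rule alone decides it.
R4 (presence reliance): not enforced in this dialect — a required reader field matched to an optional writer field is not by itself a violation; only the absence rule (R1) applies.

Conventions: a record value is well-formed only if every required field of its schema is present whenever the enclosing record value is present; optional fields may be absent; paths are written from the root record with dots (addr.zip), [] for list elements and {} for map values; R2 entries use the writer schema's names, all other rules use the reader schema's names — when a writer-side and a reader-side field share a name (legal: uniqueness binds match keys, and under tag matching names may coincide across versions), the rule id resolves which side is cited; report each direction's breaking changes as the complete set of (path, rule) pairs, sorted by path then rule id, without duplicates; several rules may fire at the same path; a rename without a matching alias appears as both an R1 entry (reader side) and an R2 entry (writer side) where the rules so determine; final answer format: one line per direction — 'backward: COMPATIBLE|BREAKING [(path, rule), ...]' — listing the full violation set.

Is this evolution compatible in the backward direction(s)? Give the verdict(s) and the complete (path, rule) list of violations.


each type pair in Ticket: writer, then reader
backward analysis of Ticket with v2 as reader and v1 as writer:
  writer optional, Money -> Money: reader addr maps from writer addr
  writer required, string -> string: reader nickname maps from writer nickname
  writer required, bytes -> bytes: reader signature maps from writer signature
  writer required, bytes -> float64: reader avatar maps from writer avatar
  leftover writer field: attrs
  leftover writer field: city
  writer required, string -> float32: reader addr.title maps from writer addr.title
  writer required, int32 -> int32: reader addr.zip maps from writer addr.zip
  writer required, int64 -> int64: reader addr.quantity maps from writer addr.quantity
  writer optional, string -> string: reader addr.notes maps from writer addr.notes
  violation R3 at addr.title
  violation R3 at avatar
  => backward: BREAKING (2)
the other Ticket changes do not affect what is asked:
  removed field attrs from record Ticket (its key 7 joins the reserved list) -> its effect on Ticket is confined to the forward direction, not asked
  removed field city from record Ticket (its key 2 joins the reserved list) -> fires no rule on Ticket, leaving the asked answer as it is

backward: BREAKING [(addr.title, R3), (avatar, R3)]


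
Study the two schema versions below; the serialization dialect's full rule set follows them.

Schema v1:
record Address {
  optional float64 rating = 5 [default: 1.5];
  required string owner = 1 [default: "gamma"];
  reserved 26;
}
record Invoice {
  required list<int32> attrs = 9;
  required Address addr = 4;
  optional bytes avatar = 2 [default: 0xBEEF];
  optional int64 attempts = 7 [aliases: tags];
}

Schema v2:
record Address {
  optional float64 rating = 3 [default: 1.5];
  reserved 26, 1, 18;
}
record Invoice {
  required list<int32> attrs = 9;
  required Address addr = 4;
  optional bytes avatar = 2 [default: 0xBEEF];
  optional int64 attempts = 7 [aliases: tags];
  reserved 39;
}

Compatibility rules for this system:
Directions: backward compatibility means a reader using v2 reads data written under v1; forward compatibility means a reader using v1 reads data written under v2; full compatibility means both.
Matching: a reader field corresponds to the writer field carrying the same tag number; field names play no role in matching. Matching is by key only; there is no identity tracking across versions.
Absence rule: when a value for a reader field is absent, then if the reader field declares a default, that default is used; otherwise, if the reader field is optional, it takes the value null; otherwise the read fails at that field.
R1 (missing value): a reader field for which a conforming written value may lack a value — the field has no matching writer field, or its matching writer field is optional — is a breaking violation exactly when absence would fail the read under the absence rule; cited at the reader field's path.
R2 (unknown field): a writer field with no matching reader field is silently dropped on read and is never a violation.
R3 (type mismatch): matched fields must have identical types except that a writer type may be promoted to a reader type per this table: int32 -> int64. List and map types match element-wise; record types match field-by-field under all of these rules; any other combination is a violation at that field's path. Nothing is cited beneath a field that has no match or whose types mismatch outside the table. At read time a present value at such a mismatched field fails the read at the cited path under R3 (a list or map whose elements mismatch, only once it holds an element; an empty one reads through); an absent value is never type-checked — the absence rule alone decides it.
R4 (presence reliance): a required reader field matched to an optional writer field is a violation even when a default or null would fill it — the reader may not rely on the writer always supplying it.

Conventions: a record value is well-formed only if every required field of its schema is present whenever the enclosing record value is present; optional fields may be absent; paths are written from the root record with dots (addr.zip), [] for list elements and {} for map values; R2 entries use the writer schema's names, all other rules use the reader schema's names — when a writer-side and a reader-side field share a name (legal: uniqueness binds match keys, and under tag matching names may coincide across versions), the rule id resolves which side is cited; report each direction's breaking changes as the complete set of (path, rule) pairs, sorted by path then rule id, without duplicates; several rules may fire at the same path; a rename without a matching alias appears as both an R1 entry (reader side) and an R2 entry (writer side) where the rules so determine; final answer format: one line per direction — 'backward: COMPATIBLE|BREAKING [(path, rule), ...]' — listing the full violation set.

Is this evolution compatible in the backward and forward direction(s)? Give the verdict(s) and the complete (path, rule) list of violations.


each type pair in Invoice: writer, then reader
backward analysis of Invoice with v2 as reader and v1 as writer:
  attrs: list<int32> -> list<int32>, writer required; from attrs
  addr: Address -> Address, writer required; from addr
  avatar: bytes -> bytes, writer optional; from avatar
  attempts: int64 -> int64, writer optional; from attempts
  no writer field matches reader addr.rating
  writer addr.rating: unknown to reader
  writer addr.owner: unknown to reader
  nothing fires on Invoice: backward is COMPATIBLE
forward analysis of Invoice with v1 as reader and v2 as writer:
  attrs: list<int32> -> list<int32>, writer required; from attrs
  addr: Address -> Address, writer required; from addr
  avatar: bytes -> bytes, writer optional; from avatar
  attempts: int64 -> int64, writer optional; from attempts
  no writer field matches reader addr.rating
  no writer field matches reader addr.owner
  writer addr.rating: unknown to reader
  nothing fires on Invoice: forward is COMPATIBLE

backward: COMPATIBLE []; forward: COMPATIBLE []


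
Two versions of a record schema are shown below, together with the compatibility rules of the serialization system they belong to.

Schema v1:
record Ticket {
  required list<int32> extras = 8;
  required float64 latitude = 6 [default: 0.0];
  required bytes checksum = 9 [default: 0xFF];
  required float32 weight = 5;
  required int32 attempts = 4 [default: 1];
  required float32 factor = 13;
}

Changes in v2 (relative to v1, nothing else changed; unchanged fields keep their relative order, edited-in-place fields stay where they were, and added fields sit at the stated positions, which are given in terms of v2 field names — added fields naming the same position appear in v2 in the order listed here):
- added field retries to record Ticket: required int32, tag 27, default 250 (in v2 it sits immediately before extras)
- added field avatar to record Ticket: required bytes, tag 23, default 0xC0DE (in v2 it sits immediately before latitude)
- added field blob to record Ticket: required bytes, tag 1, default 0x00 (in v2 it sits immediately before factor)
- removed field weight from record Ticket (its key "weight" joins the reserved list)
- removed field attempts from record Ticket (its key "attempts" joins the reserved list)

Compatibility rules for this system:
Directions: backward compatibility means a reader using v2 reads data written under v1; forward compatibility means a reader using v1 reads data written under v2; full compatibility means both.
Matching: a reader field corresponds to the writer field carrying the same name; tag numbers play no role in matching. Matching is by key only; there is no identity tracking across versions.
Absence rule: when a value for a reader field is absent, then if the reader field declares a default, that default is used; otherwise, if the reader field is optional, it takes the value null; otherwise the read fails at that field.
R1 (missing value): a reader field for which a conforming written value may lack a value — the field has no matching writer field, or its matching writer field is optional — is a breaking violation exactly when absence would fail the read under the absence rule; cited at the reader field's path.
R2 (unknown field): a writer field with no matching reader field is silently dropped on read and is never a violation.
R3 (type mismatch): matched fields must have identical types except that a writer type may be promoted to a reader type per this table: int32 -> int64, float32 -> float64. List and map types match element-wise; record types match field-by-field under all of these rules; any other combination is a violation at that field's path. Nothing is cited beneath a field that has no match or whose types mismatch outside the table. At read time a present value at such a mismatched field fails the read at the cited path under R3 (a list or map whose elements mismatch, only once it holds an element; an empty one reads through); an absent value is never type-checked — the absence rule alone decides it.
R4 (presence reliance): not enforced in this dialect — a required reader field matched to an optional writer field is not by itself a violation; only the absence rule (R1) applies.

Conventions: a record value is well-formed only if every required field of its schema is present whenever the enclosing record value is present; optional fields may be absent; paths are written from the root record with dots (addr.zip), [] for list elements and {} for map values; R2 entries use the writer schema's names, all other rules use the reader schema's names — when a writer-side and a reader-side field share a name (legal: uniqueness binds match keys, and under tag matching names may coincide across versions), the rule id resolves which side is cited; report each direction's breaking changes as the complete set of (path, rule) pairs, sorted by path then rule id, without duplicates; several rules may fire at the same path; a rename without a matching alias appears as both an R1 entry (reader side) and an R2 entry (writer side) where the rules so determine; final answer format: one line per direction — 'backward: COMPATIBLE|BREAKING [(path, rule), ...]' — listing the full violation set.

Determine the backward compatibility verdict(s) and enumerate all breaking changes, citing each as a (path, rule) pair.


backward: COMPATIBLE []

in Ticket below, arrows point writer -> reader
backward on Ticket — v2 reading data written by v1:
  no writer field matches reader retries
  extras: list<int32> -> list<int32>, writer required; from extras
  no writer field matches reader avatar
  latitude: float64 -> float64, writer required; from latitude
  checksum: bytes -> bytes, writer required; from checksum
  no writer field matches reader blob
  factor: float32 -> float32, writer required; from factor
  weight (writer side), unknown to reader
  attempts (writer side), unknown to reader
  nothing fires on Ticket: backward is COMPATIBLE
the rest of the Ticket diff is inert for this question:
  added field avatar to record Ticket: required bytes, tag 23, default 0xC0DE (in v2 it sits immediately before latitude) -> inert for the asked Ticket verdict: nothing fires
  added field blob to record Ticket: required bytes, tag 1, default 0x00 (in v2 it sits immediately before factor) -> inert for the asked Ticket verdict: nothing fires
  added field retries to record Ticket: required int32, tag 27, default 250 (in v2 it sits immediately before extras) -> inert for the asked Ticket verdict: nothing fires
  removed field weight from record Ticket (its key "weight" joins the reserved list) -> fires only in the forward direction of Ticket, which is not asked here
  removed field attempts from record Ticket (its key "attempts" joins the reserved list) -> inert for the asked Ticket verdict: nothing fires


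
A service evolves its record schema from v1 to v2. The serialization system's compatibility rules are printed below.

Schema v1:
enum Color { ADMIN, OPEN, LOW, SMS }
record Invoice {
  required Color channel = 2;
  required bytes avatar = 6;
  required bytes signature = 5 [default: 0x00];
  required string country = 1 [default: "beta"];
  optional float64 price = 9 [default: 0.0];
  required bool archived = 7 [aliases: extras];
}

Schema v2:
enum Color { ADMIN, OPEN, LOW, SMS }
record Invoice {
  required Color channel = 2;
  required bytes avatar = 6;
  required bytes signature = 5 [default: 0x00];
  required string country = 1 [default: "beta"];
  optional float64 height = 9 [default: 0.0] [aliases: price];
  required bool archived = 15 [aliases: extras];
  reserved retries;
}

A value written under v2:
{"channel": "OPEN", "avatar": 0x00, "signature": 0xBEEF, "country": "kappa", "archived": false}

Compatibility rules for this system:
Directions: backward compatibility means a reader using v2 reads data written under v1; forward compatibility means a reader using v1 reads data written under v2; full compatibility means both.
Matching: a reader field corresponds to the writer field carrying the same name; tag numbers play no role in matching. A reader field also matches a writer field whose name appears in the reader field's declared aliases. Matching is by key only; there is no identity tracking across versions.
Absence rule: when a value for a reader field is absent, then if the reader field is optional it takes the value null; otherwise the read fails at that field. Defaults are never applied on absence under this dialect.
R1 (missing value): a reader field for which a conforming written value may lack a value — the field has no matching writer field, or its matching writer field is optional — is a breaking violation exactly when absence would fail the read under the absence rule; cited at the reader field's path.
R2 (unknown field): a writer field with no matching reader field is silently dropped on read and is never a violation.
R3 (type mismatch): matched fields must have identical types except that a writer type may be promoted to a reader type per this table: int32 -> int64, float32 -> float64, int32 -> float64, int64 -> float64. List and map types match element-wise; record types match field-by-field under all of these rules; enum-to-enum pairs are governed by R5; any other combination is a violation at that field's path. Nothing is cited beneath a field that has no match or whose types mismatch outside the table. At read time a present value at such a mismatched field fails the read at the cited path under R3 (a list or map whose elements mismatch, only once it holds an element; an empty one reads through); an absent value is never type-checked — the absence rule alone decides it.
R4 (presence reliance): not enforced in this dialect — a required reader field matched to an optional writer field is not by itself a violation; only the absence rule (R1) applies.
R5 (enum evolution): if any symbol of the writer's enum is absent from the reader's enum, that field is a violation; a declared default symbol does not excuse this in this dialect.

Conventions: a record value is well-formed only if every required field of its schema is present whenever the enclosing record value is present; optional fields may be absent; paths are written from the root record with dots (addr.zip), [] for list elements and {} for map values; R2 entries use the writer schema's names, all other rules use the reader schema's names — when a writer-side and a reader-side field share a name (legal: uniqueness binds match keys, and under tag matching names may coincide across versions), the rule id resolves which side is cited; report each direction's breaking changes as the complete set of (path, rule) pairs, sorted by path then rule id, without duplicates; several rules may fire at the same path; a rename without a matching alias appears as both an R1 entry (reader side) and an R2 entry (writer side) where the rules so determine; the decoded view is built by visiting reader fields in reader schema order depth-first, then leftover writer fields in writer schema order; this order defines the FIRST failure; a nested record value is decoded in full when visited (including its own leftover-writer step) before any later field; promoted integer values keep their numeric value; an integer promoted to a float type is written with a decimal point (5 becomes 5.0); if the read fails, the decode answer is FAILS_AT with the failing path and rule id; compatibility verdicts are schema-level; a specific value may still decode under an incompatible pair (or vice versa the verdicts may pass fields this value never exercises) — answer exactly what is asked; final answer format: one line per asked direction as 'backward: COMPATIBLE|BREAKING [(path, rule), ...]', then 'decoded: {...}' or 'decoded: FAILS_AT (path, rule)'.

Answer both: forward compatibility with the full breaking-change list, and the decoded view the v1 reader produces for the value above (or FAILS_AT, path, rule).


arrows below run writer -> reader for Invoice
forward for Invoice (reader v1, writer v2):
  Color -> Color, writer required: channel aligns to channel
  bytes -> bytes, writer required: avatar aligns to avatar
  bytes -> bytes, writer required: signature aligns to signature
  string -> string, writer required: country aligns to country
  price has no writer counterpart
  bool -> bool, writer required: archived aligns to archived
  writer field height has no reader counterpart
  => no violations; forward on Invoice: COMPATIBLE
decoding the Invoice value with the v1 reader:
  channel := "OPEN"
  avatar := 0x00
  signature := 0xBEEF
  country := "kappa"
  price := null (missing; optional => null)
  archived := false
  => decoded: {"channel": "OPEN", "avatar": 0x00, "signature": 0xBEEF, "country": "kappa", "price": null, "archived": false}
checking off the Invoice differences that do not matter here:
  field archived in record Invoice: tag 7 changed to 15 -> inert for the asked Invoice verdict: nothing fires
  renamed field price to height in record Invoice (alias price declared on the renamed field) -> inert for the asked Invoice verdict: nothing fires

forward: COMPATIBLE []; decoded: {"channel": "OPEN", "avatar": 0x00, "signature": 0xBEEF, "country": "kappa", "price": null, "archived": false}


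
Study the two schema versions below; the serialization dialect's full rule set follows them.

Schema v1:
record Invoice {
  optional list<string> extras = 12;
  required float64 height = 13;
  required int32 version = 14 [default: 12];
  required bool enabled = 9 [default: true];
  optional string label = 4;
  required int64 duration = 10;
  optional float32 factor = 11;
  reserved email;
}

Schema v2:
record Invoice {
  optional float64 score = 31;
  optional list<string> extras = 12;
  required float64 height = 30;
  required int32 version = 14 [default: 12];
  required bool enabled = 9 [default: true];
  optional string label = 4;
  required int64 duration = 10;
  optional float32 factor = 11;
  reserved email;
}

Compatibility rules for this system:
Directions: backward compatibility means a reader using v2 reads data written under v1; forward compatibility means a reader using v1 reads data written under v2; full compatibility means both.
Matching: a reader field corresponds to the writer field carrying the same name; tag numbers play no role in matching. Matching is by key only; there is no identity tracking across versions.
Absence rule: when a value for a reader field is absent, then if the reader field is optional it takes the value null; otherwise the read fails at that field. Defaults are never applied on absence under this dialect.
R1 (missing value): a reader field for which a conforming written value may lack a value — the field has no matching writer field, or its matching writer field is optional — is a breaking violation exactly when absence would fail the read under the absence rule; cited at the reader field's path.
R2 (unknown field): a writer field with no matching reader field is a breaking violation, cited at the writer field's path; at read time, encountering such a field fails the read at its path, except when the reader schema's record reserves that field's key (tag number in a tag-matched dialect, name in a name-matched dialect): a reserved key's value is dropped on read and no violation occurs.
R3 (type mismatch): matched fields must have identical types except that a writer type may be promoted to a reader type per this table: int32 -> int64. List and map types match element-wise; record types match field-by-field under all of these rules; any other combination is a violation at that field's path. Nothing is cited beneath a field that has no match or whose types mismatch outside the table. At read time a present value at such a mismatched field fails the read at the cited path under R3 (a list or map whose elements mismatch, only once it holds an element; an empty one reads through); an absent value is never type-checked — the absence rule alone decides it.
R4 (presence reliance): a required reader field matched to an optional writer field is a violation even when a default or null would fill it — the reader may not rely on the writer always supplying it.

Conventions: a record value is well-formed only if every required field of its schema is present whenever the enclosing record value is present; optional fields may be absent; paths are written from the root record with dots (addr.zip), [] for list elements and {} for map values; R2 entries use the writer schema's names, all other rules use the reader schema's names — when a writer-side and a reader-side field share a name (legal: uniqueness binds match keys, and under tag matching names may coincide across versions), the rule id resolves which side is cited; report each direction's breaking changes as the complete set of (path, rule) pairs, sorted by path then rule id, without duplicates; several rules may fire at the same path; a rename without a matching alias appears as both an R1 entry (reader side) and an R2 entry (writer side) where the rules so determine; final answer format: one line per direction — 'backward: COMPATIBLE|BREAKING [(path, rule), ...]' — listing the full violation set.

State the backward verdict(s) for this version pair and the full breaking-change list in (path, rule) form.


in Invoice below, arrows point writer -> reader
backward analysis of Invoice with v2 as reader and v1 as writer:
  score: no writer match
  extras: list<string> -> list<string>, writer optional; from extras
  height: float64 -> float64, writer required; from height
  version: int32 -> int32, writer required; from version
  enabled: bool -> bool, writer required; from enabled
  label: string -> string, writer optional; from label
  duration: int64 -> int64, writer required; from duration
  factor: float32 -> float32, writer optional; from factor
  nothing fires on Invoice: backward is COMPATIBLE
the rest of the Invoice diff is inert for this question:
  field height in record Invoice: tag 13 changed to 30 -> no rule fires on it in Invoice's dialect; the asked verdict holds
  added field score to record Invoice: optional float64, tag 31 (in v2 it sits immediately before extras) -> its effect on Invoice is confined to the forward direction, not asked

backward: COMPATIBLE []


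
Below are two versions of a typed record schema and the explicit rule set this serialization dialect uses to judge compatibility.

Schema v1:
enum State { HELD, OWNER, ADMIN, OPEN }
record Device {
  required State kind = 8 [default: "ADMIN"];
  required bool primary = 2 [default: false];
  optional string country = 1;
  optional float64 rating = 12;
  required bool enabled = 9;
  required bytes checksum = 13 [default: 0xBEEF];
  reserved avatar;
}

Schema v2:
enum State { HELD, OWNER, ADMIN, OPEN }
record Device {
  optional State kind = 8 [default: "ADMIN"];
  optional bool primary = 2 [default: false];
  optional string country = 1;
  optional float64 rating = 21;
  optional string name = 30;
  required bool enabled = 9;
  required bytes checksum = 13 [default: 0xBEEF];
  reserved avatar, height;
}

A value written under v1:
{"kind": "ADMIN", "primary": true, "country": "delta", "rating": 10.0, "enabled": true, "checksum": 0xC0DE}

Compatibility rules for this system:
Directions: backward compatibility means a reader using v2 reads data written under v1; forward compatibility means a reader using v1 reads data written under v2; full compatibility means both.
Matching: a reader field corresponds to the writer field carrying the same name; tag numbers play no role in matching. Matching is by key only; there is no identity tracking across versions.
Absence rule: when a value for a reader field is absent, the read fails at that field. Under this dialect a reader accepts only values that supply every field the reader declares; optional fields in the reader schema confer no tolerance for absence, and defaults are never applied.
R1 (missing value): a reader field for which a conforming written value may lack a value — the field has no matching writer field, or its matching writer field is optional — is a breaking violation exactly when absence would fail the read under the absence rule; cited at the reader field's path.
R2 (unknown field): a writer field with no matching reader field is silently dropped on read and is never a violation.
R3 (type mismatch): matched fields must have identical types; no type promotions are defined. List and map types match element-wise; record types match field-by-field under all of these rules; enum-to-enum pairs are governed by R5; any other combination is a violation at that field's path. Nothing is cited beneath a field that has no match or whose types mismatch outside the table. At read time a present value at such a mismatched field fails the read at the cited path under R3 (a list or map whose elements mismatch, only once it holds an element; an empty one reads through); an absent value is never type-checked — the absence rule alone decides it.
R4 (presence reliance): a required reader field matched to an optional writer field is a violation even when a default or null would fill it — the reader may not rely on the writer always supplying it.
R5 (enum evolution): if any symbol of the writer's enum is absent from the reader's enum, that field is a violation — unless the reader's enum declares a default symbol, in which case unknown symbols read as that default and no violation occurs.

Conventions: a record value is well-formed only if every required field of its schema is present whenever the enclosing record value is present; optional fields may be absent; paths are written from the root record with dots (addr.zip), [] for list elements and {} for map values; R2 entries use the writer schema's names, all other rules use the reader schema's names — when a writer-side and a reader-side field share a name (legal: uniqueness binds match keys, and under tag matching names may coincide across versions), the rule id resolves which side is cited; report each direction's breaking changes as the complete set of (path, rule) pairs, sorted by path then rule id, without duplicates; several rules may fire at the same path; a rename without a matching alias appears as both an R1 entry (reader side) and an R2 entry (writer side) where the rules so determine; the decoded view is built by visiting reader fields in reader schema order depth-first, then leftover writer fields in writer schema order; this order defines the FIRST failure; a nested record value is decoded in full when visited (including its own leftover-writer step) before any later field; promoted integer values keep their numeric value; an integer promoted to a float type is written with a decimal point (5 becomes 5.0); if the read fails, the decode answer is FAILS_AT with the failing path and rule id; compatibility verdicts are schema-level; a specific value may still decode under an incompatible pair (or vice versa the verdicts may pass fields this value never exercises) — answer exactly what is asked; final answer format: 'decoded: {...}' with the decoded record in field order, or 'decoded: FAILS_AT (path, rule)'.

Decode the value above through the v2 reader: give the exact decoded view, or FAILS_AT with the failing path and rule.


decoded: FAILS_AT (name, R1)

in Device below, arrows point writer -> reader
decode (reader v2):
  kind := "ADMIN"
  primary := true
  country := "delta"
  rating := 10.0
  read fails at name under R1 (no fill)
  => FAILS_AT (name, R1)
remaining Device differences; none change what is asked:
  field kind in record Device: required changed to optional -> affects the rule determinations only; this particular Device value decodes identically
  field primary in record Device: required changed to optional -> affects the rule determinations only; this particular Device value decodes identically
  field rating in record Device: tag 12 changed to 21 -> no rule fires on it and the decoded Device view is identical with or without it


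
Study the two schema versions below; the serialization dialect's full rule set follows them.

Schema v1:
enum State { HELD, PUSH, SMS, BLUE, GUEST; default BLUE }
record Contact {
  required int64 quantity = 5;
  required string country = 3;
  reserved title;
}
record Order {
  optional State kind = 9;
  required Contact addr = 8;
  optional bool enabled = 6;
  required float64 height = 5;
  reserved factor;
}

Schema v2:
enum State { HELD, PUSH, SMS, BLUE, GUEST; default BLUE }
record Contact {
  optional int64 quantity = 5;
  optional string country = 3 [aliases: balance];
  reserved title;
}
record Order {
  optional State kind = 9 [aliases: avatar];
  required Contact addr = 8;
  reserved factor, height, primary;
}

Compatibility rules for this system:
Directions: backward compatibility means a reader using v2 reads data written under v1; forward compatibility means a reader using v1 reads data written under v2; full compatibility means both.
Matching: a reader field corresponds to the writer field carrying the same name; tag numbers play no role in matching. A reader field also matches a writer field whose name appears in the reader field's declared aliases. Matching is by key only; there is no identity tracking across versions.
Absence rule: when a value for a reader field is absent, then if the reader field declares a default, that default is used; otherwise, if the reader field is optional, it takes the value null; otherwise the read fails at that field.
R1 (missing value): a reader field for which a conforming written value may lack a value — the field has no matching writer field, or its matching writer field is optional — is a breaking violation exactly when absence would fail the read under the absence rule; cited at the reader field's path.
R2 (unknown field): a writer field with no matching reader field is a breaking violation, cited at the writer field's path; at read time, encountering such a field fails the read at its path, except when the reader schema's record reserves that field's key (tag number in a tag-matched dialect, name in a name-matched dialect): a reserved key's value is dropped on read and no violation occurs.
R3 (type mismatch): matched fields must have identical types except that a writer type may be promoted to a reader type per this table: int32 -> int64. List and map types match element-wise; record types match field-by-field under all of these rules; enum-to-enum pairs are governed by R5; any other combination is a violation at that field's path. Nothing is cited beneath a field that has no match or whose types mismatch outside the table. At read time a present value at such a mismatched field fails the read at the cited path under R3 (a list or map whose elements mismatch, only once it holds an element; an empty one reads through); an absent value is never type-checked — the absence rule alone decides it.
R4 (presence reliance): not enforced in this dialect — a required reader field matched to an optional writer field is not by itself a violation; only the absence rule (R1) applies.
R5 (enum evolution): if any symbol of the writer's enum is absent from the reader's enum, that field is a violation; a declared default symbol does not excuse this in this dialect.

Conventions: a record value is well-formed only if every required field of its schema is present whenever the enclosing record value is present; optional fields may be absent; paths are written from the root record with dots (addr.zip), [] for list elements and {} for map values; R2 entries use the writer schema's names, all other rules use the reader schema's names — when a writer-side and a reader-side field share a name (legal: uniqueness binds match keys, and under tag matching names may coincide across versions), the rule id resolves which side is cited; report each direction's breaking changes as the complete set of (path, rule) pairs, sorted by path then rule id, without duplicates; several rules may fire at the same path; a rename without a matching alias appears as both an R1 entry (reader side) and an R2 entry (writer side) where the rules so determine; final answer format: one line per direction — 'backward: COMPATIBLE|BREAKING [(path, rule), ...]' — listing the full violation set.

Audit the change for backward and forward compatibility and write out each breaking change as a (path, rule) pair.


the writer's type comes first in each Order pair
backward pass over Order, reader schema v2, writer schema v1:
  kind <- kind (State -> State, writer optional)
  addr <- addr (Contact -> Contact, writer required)
  writer field enabled has no reader counterpart
  writer field height has no reader counterpart
  addr.quantity <- addr.quantity (int64 -> int64, writer required)
  addr.country <- addr.country (string -> string, writer required)
  R2 fires at enabled
  => backward: BREAKING (1)
forward pass over Order, reader schema v1, writer schema v2:
  kind <- kind (State -> State, writer optional)
  addr <- addr (Contact -> Contact, writer required)
  no writer field matches reader enabled
  no writer field matches reader height
  addr.quantity <- addr.quantity (int64 -> int64, writer optional)
  addr.country <- addr.country (string -> string, writer optional)
  R1 fires at addr.country
  R1 fires at addr.quantity
  R1 fires at height
  => forward: BREAKING (3)

backward: BREAKING [(enabled, R2)]; forward: BREAKING [(addr.country, R1), (addr.quantity, R1), (height, R1)]
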